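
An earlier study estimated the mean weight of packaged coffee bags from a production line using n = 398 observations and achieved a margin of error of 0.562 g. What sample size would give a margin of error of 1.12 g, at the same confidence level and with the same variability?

Margin of error scales as 1/√n, so n₂ = n₁·(E₁/E₂)².
n₂ = 398 × (0.562/1.12)² = 398 × 0.2518 = 100.22
Round up: n₂ = 101.

101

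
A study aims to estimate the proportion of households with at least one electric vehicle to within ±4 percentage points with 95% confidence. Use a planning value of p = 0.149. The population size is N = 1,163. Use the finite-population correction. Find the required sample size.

242

For a proportion with margin E = 0.04 at 95% confidence, z = 1.960.
n = p̂(1−p̂)(z/E)² = 0.149 × 0.851 × (1.960/0.04)² = 304.44 — call this n₀.
Finite-population correction with N = 1,163: n = n₀ / (1 + (n₀−1)/N) = 304.44 / 1.261 = 241.43
Round up: n = 242.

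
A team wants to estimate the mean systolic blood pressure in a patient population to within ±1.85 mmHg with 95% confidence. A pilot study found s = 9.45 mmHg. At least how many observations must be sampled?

For a mean, the margin of error is E = z·σ/√n, so n = (zσ/E)².
At 95% confidence, z = 1.960.
n = (1.960 × 9.45 / 1.85)² = 100.24
Round up: n = 101.

101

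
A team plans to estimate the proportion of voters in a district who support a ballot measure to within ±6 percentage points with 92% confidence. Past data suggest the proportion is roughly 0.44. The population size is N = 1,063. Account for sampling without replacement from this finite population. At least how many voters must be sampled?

n = 176

For a proportion with margin E = 0.06 at 92% confidence, z = 1.751.
n = p̂(1−p̂)(z/E)² = 0.44 × 0.56 × (1.751/0.06)² = 209.85 — call this n₀.
Finite-population correction with N = 1,063: n = n₀ / (1 + (n₀−1)/N) = 209.85 / 1.196 = 175.46
Round up: n = 176.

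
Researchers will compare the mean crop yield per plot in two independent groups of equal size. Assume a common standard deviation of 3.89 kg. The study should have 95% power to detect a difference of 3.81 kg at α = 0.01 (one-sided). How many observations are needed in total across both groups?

For two equal groups, n per group = 2·((z_α + z_β)·σ/δ)².
z_α = 2.326; z_β = 1.645 (power 95%).
n = 2 × (3.971 × 3.89 / 3.81)² = 2 × 16.44 = 32.88
Round up: n = 33 per group.
Total across both groups: 2 × 33 = 66.

66 total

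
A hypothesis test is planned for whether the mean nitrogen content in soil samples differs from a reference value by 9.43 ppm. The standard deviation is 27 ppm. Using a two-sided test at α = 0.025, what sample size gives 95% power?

For a one-sample z-test, n = ((z_{α/2} + z_β)·σ/δ)².
z_{α/2} = 2.241 (two-sided α = 0.025); z_β = 1.645 (power 95% → β = 0.05).
n = (3.886 × 27 / 9.43)² = 123.80
Round up: n = 124.

n = 124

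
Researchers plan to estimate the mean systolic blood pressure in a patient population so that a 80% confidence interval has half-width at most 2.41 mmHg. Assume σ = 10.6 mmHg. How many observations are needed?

32

For a mean, the margin of error is E = z·σ/√n, so n = (zσ/E)².
At 80% confidence, z = 1.282.
n = (1.282 × 10.6 / 2.41)² = 31.79
Round up: n = 32.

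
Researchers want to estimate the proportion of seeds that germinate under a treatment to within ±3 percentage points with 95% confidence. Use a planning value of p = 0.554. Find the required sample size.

For a proportion with margin E = 0.03 at 95% confidence, z = 1.960.
n = p̂(1−p̂)(z/E)² = 0.554 × 0.446 × (1.960/0.03)² = 1054.66
Round up: n = 1055.

1055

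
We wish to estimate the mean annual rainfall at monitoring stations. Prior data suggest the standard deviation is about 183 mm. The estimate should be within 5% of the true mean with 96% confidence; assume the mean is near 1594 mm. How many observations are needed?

For a mean, the margin of error is E = z·σ/√n, so n = (zσ/E)².
At 96% confidence, z = 2.054.
E = 5% of 1594 = 79.7 mm.
n = (2.054 × 183 / 79.7)² = 22.24
Round up: n = 23.

23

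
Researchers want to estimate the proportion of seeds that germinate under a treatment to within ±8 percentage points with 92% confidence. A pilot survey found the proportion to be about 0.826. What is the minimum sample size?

69

For a proportion with margin E = 0.08 at 92% confidence, z = 1.751.
n = p̂(1−p̂)(z/E)² = 0.826 × 0.174 × (1.751/0.08)² = 68.85
Round up: n = 69.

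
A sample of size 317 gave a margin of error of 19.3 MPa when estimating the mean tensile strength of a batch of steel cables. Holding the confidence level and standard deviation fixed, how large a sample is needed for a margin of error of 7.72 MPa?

1982

Margin of error scales as 1/√n, so n₂ = n₁·(E₁/E₂)².
n₂ = 317 × (19.3/7.72)² = 317 × 6.25 = 1981.25
Round up: n₂ = 1982.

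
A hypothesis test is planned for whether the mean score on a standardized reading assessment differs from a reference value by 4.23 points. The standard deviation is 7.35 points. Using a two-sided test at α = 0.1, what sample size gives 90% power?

For a one-sample z-test, n = ((z_{α/2} + z_β)·σ/δ)².
z_{α/2} = 1.645 (two-sided α = 0.1); z_β = 1.282 (power 90% → β = 0.1).
n = (2.927 × 7.35 / 4.23)² = 25.87
Round up: n = 26.

n = 26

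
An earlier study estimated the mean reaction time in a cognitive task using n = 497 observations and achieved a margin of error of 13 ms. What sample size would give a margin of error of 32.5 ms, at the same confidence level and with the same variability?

Margin of error scales as 1/√n, so n₂ = n₁·(E₁/E₂)².
n₂ = 497 × (13/32.5)² = 497 × 0.16 = 79.52
Round up: n₂ = 80.

n = 80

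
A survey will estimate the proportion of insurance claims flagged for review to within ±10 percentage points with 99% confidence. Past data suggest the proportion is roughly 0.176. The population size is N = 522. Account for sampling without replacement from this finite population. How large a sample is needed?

n = 82

For a proportion with margin E = 0.1 at 99% confidence, z = 2.576.
n = p̂(1−p̂)(z/E)² = 0.176 × 0.824 × (2.576/0.1)² = 96.23 — call this n₀.
Finite-population correction with N = 522: n = n₀ / (1 + (n₀−1)/N) = 96.23 / 1.182 = 81.41
Round up: n = 82.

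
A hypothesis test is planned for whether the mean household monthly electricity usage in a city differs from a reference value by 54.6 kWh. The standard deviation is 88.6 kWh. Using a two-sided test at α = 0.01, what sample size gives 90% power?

40

For a one-sample z-test, n = ((z_{α/2} + z_β)·σ/δ)².
z_{α/2} = 2.576 (two-sided α = 0.01); z_β = 1.282 (power 90% → β = 0.1).
n = (3.858 × 88.6 / 54.6)² = 39.19
Round up: n = 40.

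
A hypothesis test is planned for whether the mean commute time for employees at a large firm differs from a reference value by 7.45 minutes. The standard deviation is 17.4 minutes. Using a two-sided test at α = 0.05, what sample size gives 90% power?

58

For a one-sample z-test, n = ((z_{α/2} + z_β)·σ/δ)².
z_{α/2} = 1.960 (two-sided α = 0.05); z_β = 1.282 (power 90% → β = 0.1).
n = (3.242 × 17.4 / 7.45)² = 57.33
Round up: n = 58.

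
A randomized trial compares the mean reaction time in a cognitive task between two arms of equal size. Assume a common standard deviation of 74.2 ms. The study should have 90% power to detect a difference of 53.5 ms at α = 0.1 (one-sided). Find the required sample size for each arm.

For two equal groups, n per group = 2·((z_α + z_β)·σ/δ)².
z_α = 1.282; z_β = 1.282 (power 90%).
n = 2 × (2.564 × 74.2 / 53.5)² = 2 × 12.65 = 25.30
Round up: n = 26 per group.

26 per group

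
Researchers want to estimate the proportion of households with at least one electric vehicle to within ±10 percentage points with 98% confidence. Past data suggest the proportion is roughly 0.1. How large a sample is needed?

For a proportion with margin E = 0.1 at 98% confidence, z = 2.326.
n = p̂(1−p̂)(z/E)² = 0.1 × 0.9 × (2.326/0.1)² = 48.69
Round up: n = 49.

49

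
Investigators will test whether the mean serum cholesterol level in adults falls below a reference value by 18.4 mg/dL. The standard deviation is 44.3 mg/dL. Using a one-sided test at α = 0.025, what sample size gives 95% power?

n = 76

For a one-sample z-test, n = ((z_α + z_β)·σ/δ)².
z_α = 1.960 (one-sided α = 0.025); z_β = 1.645 (power 95% → β = 0.05).
n = (3.605 × 44.3 / 18.4)² = 75.33
Round up: n = 76.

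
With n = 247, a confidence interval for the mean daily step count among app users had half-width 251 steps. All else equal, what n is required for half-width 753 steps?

28

Margin of error scales as 1/√n, so n₂ = n₁·(E₁/E₂)².
n₂ = 247 × (251/753)² = 247 × 0.1111 = 27.44
Round up: n₂ = 28.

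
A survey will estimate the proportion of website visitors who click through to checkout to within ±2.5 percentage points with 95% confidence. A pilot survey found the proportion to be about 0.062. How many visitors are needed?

n = 358

For a proportion with margin E = 0.025 at 95% confidence, z = 1.960.
n = p̂(1−p̂)(z/E)² = 0.062 × 0.938 × (1.960/0.025)² = 357.46
Round up: n = 358.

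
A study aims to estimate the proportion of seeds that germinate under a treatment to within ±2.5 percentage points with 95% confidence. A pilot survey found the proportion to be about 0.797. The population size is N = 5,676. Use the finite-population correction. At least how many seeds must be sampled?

For a proportion with margin E = 0.025 at 95% confidence, z = 1.960.
n = p̂(1−p̂)(z/E)² = 0.797 × 0.203 × (1.960/0.025)² = 994.46 — call this n₀.
Finite-population correction with N = 5,676: n = n₀ / (1 + (n₀−1)/N) = 994.46 / 1.175 = 846.35
Round up: n = 847.

847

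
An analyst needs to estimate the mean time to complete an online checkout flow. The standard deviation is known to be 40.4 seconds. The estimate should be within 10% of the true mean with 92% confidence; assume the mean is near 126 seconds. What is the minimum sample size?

For a mean, the margin of error is E = z·σ/√n, so n = (zσ/E)².
At 92% confidence, z = 1.751.
E = 10% of 126 = 12.6 seconds.
n = (1.751 × 40.4 / 12.6)² = 31.52
Round up: n = 32.

32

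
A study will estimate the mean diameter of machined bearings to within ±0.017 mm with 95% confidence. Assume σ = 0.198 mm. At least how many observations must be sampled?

522

For a mean, the margin of error is E = z·σ/√n, so n = (zσ/E)².
At 95% confidence, z = 1.960.
n = (1.960 × 0.198 / 0.017)² = 521.13
Round up: n = 522.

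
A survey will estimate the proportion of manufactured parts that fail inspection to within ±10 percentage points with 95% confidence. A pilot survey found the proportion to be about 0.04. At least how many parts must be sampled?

For a proportion with margin E = 0.1 at 95% confidence, z = 1.960.
n = p̂(1−p̂)(z/E)² = 0.04 × 0.96 × (1.960/0.1)² = 14.75
Round up: n = 15.

15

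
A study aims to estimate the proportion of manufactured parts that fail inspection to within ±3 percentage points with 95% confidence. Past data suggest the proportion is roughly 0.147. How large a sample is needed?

For a proportion with margin E = 0.03 at 95% confidence, z = 1.960.
n = p̂(1−p̂)(z/E)² = 0.147 × 0.853 × (1.960/0.03)² = 535.22
Round up: n = 536.

n = 536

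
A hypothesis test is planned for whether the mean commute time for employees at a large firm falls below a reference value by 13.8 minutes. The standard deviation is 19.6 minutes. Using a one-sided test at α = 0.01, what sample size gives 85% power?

23

For a one-sample z-test, n = ((z_α + z_β)·σ/δ)².
z_α = 2.326 (one-sided α = 0.01); z_β = 1.036 (power 85% → β = 0.15).
n = (3.362 × 19.6 / 13.8)² = 22.80
Round up: n = 23.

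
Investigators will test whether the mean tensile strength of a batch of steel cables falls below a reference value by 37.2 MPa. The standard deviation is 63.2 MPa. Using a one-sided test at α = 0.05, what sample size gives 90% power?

n = 25

For a one-sample z-test, n = ((z_α + z_β)·σ/δ)².
z_α = 1.645 (one-sided α = 0.05); z_β = 1.282 (power 90% → β = 0.1).
n = (2.927 × 63.2 / 37.2)² = 24.73
Round up: n = 25.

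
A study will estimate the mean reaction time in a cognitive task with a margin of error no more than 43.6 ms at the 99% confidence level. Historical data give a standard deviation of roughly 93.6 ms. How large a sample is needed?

For a mean, the margin of error is E = z·σ/√n, so n = (zσ/E)².
At 99% confidence, z = 2.576.
n = (2.576 × 93.6 / 43.6)² = 30.58
Round up: n = 31.

n = 31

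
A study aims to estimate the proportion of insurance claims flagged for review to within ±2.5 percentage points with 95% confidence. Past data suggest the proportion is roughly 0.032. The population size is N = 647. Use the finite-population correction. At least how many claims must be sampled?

148

For a proportion with margin E = 0.025 at 95% confidence, z = 1.960.
n = p̂(1−p̂)(z/E)² = 0.032 × 0.968 × (1.960/0.025)² = 190.40 — call this n₀.
Finite-population correction with N = 647: n = n₀ / (1 + (n₀−1)/N) = 190.40 / 1.293 = 147.25
Round up: n = 148.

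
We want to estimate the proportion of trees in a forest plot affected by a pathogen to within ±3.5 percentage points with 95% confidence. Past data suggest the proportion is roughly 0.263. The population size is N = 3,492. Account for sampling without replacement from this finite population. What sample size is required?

For a proportion with margin E = 0.035 at 95% confidence, z = 1.960.
n = p̂(1−p̂)(z/E)² = 0.263 × 0.737 × (1.960/0.035)² = 607.85 — call this n₀.
Finite-population correction with N = 3,492: n = n₀ / (1 + (n₀−1)/N) = 607.85 / 1.174 = 517.76
Round up: n = 518.

n = 518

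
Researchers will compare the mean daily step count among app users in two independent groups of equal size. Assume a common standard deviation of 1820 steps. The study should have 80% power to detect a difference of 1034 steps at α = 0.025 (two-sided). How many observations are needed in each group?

For two equal groups, n per group = 2·((z_{α/2} + z_β)·σ/δ)².
z_{α/2} = 2.241; z_β = 0.842 (power 80%).
n = 2 × (3.083 × 1820 / 1034)² = 2 × 29.45 = 58.90
Round up: n = 59 per group.

59 per group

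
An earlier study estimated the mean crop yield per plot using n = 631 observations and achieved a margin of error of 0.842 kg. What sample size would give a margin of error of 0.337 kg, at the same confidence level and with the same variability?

Margin of error scales as 1/√n, so n₂ = n₁·(E₁/E₂)².
n₂ = 631 × (0.842/0.337)² = 631 × 6.243 = 3939.33
Round up: n₂ = 3940.

3940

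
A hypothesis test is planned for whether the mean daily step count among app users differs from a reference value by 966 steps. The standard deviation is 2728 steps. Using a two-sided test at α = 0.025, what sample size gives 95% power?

121

For a one-sample z-test, n = ((z_{α/2} + z_β)·σ/δ)².
z_{α/2} = 2.241 (two-sided α = 0.025); z_β = 1.645 (power 95% → β = 0.05).
n = (3.886 × 2728 / 966)² = 120.43
Round up: n = 121.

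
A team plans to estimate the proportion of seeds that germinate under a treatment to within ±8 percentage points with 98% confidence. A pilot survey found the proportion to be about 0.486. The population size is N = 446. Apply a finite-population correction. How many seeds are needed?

n = 144

For a proportion with margin E = 0.08 at 98% confidence, z = 2.326.
n = p̂(1−p̂)(z/E)² = 0.486 × 0.514 × (2.326/0.08)² = 211.17 — call this n₀.
Finite-population correction with N = 446: n = n₀ / (1 + (n₀−1)/N) = 211.17 / 1.471 = 143.56
Round up: n = 144.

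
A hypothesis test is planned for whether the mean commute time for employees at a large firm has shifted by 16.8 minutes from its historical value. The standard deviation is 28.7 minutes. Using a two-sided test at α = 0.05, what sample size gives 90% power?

For a one-sample z-test, n = ((z_{α/2} + z_β)·σ/δ)².
z_{α/2} = 1.960 (two-sided α = 0.05); z_β = 1.282 (power 90% → β = 0.1).
n = (3.242 × 28.7 / 16.8)² = 30.67
Round up: n = 31.

n = 31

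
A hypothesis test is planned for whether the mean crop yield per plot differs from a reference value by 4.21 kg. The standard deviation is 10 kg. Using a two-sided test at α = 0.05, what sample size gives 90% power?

n = 60

For a one-sample z-test, n = ((z_{α/2} + z_β)·σ/δ)².
z_{α/2} = 1.960 (two-sided α = 0.05); z_β = 1.282 (power 90% → β = 0.1).
n = (3.242 × 10 / 4.21)² = 59.30
Round up: n = 60.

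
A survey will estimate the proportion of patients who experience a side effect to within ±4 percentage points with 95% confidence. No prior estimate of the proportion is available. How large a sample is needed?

601

For a proportion with margin E = 0.04 at 95% confidence, z = 1.960.
With no prior estimate, use p = 0.5, which maximizes p(1−p) at 0.25.
n = 0.25 × (z/E)² = 0.25 × (1.960/0.04)² = 600.25
Round up: n = 601.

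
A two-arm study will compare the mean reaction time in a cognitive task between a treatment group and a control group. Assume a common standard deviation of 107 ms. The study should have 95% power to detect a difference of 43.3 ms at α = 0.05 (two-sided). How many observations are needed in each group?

159 per group

For two equal groups, n per group = 2·((z_{α/2} + z_β)·σ/δ)².
z_{α/2} = 1.960; z_β = 1.645 (power 95%).
n = 2 × (3.605 × 107 / 43.3)² = 2 × 79.36 = 158.72
Round up: n = 159 per group.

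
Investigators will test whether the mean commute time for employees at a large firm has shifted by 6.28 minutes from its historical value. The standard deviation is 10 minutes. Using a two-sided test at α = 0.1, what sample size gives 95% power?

For a one-sample z-test, n = ((z_{α/2} + z_β)·σ/δ)².
z_{α/2} = 1.645 (two-sided α = 0.1); z_β = 1.645 (power 95% → β = 0.05).
n = (3.290 × 10 / 6.28)² = 27.45
Round up: n = 28.

n = 28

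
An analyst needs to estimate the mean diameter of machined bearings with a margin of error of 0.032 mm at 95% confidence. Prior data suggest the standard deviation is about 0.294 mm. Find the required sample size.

For a mean, the margin of error is E = z·σ/√n, so n = (zσ/E)².
At 95% confidence, z = 1.960.
n = (1.960 × 0.294 / 0.032)² = 324.27
Round up: n = 325.

325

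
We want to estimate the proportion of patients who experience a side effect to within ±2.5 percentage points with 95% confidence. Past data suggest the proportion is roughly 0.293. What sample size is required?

1274

For a proportion with margin E = 0.025 at 95% confidence, z = 1.960.
n = p̂(1−p̂)(z/E)² = 0.293 × 0.707 × (1.960/0.025)² = 1273.27
Round up: n = 1274.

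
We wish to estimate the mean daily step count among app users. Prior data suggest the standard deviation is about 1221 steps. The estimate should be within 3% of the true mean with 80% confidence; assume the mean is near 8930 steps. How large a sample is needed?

n = 35

For a mean, the margin of error is E = z·σ/√n, so n = (zσ/E)².
At 80% confidence, z = 1.282.
E = 3% of 8930 = 267.9 steps.
n = (1.282 × 1221 / 267.9)² = 34.14
Round up: n = 35.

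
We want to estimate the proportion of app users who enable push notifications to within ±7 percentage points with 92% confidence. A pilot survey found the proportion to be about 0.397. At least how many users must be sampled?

For a proportion with margin E = 0.07 at 92% confidence, z = 1.751.
n = p̂(1−p̂)(z/E)² = 0.397 × 0.603 × (1.751/0.07)² = 149.79
Round up: n = 150.

n = 150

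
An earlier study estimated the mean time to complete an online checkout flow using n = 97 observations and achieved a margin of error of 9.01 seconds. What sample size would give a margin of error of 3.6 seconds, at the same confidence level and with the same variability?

Margin of error scales as 1/√n, so n₂ = n₁·(E₁/E₂)².
n₂ = 97 × (9.01/3.6)² = 97 × 6.264 = 607.61
Round up: n₂ = 608.

608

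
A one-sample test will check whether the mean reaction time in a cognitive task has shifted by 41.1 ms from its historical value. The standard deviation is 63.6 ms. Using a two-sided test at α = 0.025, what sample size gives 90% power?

30

For a one-sample z-test, n = ((z_{α/2} + z_β)·σ/δ)².
z_{α/2} = 2.241 (two-sided α = 0.025); z_β = 1.282 (power 90% → β = 0.1).
n = (3.523 × 63.6 / 41.1)² = 29.72
Round up: n = 30.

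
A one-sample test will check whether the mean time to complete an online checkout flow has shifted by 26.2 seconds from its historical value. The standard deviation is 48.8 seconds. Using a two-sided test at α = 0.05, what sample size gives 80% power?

28

For a one-sample z-test, n = ((z_{α/2} + z_β)·σ/δ)².
z_{α/2} = 1.960 (two-sided α = 0.05); z_β = 0.842 (power 80% → β = 0.2).
n = (2.802 × 48.8 / 26.2)² = 27.24
Round up: n = 28.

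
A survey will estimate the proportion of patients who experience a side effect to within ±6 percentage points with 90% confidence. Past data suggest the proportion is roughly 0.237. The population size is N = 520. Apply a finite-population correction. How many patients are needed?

For a proportion with margin E = 0.06 at 90% confidence, z = 1.645.
n = p̂(1−p̂)(z/E)² = 0.237 × 0.763 × (1.645/0.06)² = 135.93 — call this n₀.
Finite-population correction with N = 520: n = n₀ / (1 + (n₀−1)/N) = 135.93 / 1.259 = 107.97
Round up: n = 108.

108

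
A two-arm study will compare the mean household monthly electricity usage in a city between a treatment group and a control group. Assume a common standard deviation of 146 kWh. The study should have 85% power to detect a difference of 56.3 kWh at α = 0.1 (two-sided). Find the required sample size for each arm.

97 per group

For two equal groups, n per group = 2·((z_{α/2} + z_β)·σ/δ)².
z_{α/2} = 1.645; z_β = 1.036 (power 85%).
n = 2 × (2.681 × 146 / 56.3)² = 2 × 48.34 = 96.68
Round up: n = 97 per group.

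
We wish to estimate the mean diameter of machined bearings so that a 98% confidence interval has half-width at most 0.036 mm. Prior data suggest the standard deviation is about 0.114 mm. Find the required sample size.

n = 55

For a mean, the margin of error is E = z·σ/√n, so n = (zσ/E)².
At 98% confidence, z = 2.326.
n = (2.326 × 0.114 / 0.036)² = 54.25
Round up: n = 55.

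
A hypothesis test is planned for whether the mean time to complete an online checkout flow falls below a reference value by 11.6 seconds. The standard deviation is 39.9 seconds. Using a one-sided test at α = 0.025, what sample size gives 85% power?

n = 107

For a one-sample z-test, n = ((z_α + z_β)·σ/δ)².
z_α = 1.960 (one-sided α = 0.025); z_β = 1.036 (power 85% → β = 0.15).
n = (2.996 × 39.9 / 11.6)² = 106.20
Round up: n = 107.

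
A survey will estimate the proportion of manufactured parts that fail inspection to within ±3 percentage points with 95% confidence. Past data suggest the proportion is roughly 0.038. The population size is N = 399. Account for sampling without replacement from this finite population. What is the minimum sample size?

For a proportion with margin E = 0.03 at 95% confidence, z = 1.960.
n = p̂(1−p̂)(z/E)² = 0.038 × 0.962 × (1.960/0.03)² = 156.04 — call this n₀.
Finite-population correction with N = 399: n = n₀ / (1 + (n₀−1)/N) = 156.04 / 1.389 = 112.34
Round up: n = 113.

113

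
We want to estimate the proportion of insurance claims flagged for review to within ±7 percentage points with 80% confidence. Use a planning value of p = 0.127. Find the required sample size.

For a proportion with margin E = 0.07 at 80% confidence, z = 1.282.
n = p̂(1−p̂)(z/E)² = 0.127 × 0.873 × (1.282/0.07)² = 37.19
Round up: n = 38.

38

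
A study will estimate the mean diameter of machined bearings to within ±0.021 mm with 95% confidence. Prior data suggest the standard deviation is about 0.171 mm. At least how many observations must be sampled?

For a mean, the margin of error is E = z·σ/√n, so n = (zσ/E)².
At 95% confidence, z = 1.960.
n = (1.960 × 0.171 / 0.021)² = 254.72
Round up: n = 255.

255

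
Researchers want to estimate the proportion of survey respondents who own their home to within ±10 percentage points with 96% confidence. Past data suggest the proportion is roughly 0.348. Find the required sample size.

96

For a proportion with margin E = 0.1 at 96% confidence, z = 2.054.
n = p̂(1−p̂)(z/E)² = 0.348 × 0.652 × (2.054/0.1)² = 95.73
Round up: n = 96.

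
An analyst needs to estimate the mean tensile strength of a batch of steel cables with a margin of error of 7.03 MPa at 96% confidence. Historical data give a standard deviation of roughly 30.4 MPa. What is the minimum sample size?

79

For a mean, the margin of error is E = z·σ/√n, so n = (zσ/E)².
At 96% confidence, z = 2.054.
n = (2.054 × 30.4 / 7.03)² = 78.89
Round up: n = 79.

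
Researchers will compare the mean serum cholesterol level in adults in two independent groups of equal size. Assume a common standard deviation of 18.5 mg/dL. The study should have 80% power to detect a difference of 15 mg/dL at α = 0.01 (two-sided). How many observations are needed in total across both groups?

For two equal groups, n per group = 2·((z_{α/2} + z_β)·σ/δ)².
z_{α/2} = 2.576; z_β = 0.842 (power 80%).
n = 2 × (3.418 × 18.5 / 15)² = 2 × 17.77 = 35.54
Round up: n = 36 per group.
Total across both groups: 2 × 36 = 72.

72 total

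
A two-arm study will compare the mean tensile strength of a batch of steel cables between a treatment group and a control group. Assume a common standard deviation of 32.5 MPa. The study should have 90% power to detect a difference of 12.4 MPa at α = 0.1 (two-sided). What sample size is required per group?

118 per group

For two equal groups, n per group = 2·((z_{α/2} + z_β)·σ/δ)².
z_{α/2} = 1.645; z_β = 1.282 (power 90%).
n = 2 × (2.927 × 32.5 / 12.4)² = 2 × 58.85 = 117.70
Round up: n = 118 per group.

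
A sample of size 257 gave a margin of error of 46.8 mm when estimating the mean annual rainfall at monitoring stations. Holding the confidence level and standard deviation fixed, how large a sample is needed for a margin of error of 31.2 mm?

Margin of error scales as 1/√n, so n₂ = n₁·(E₁/E₂)².
n₂ = 257 × (46.8/31.2)² = 257 × 2.25 = 578.25
Round up: n₂ = 579.

579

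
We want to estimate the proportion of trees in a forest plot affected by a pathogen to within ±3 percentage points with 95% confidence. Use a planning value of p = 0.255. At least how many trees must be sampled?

811

For a proportion with margin E = 0.03 at 95% confidence, z = 1.960.
n = p̂(1−p̂)(z/E)² = 0.255 × 0.745 × (1.960/0.03)² = 810.90
Round up: n = 811.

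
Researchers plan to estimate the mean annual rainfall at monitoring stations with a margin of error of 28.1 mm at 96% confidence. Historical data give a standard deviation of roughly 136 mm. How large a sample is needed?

For a mean, the margin of error is E = z·σ/√n, so n = (zσ/E)².
At 96% confidence, z = 2.054.
n = (2.054 × 136 / 28.1)² = 98.82
Round up: n = 99.

99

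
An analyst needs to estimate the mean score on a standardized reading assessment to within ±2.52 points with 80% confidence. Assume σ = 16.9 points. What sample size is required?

74

For a mean, the margin of error is E = z·σ/√n, so n = (zσ/E)².
At 80% confidence, z = 1.282.
n = (1.282 × 16.9 / 2.52)² = 73.92
Round up: n = 74.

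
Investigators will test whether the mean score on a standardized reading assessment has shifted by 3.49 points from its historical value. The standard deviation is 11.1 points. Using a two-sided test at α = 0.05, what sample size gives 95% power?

n = 132

For a one-sample z-test, n = ((z_{α/2} + z_β)·σ/δ)².
z_{α/2} = 1.960 (two-sided α = 0.05); z_β = 1.645 (power 95% → β = 0.05).
n = (3.605 × 11.1 / 3.49)² = 131.46
Round up: n = 132.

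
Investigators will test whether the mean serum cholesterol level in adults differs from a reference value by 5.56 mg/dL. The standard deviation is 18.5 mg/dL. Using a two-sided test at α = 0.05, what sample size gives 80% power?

For a one-sample z-test, n = ((z_{α/2} + z_β)·σ/δ)².
z_{α/2} = 1.960 (two-sided α = 0.05); z_β = 0.842 (power 80% → β = 0.2).
n = (2.802 × 18.5 / 5.56)² = 86.92
Round up: n = 87.

87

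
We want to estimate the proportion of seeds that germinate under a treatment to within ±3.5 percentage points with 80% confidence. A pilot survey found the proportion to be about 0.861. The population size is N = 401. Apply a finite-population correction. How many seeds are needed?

115

For a proportion with margin E = 0.035 at 80% confidence, z = 1.282.
n = p̂(1−p̂)(z/E)² = 0.861 × 0.139 × (1.282/0.035)² = 160.57 — call this n₀.
Finite-population correction with N = 401: n = n₀ / (1 + (n₀−1)/N) = 160.57 / 1.398 = 114.86
Round up: n = 115.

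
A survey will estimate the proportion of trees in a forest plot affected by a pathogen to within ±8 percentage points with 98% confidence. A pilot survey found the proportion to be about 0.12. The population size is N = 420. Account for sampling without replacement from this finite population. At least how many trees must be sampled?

For a proportion with margin E = 0.08 at 98% confidence, z = 2.326.
n = p̂(1−p̂)(z/E)² = 0.12 × 0.88 × (2.326/0.08)² = 89.27 — call this n₀.
Finite-population correction with N = 420: n = n₀ / (1 + (n₀−1)/N) = 89.27 / 1.21 = 73.78
Round up: n = 74.

74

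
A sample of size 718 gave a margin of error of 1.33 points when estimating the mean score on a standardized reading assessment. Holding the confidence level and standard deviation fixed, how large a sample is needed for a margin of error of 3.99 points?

80

Margin of error scales as 1/√n, so n₂ = n₁·(E₁/E₂)².
n₂ = 718 × (1.33/3.99)² = 718 × 0.1111 = 79.77
Round up: n₂ = 80.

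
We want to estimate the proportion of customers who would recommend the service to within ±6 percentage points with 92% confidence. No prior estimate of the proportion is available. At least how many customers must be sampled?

For a proportion with margin E = 0.06 at 92% confidence, z = 1.751.
With no prior estimate, use p = 0.5, which maximizes p(1−p) at 0.25.
n = 0.25 × (z/E)² = 0.25 × (1.751/0.06)² = 212.92
Round up: n = 213.

213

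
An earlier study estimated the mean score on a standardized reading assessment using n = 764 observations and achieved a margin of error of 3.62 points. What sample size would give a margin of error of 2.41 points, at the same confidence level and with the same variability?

1724

Margin of error scales as 1/√n, so n₂ = n₁·(E₁/E₂)².
n₂ = 764 × (3.62/2.41)² = 764 × 2.256 = 1723.58
Round up: n₂ = 1724.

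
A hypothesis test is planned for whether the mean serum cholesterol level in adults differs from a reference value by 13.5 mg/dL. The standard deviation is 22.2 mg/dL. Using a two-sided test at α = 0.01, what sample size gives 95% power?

n = 49

For a one-sample z-test, n = ((z_{α/2} + z_β)·σ/δ)².
z_{α/2} = 2.576 (two-sided α = 0.01); z_β = 1.645 (power 95% → β = 0.05).
n = (4.221 × 22.2 / 13.5)² = 48.18
Round up: n = 49.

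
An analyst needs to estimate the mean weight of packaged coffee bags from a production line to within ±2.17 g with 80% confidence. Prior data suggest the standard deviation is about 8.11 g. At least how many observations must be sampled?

23

For a mean, the margin of error is E = z·σ/√n, so n = (zσ/E)².
At 80% confidence, z = 1.282.
n = (1.282 × 8.11 / 2.17)² = 22.96
Round up: n = 23.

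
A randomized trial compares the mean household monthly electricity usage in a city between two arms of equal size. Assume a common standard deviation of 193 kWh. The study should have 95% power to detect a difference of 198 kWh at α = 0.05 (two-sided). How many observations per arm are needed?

25 per group

For two equal groups, n per group = 2·((z_{α/2} + z_β)·σ/δ)².
z_{α/2} = 1.960; z_β = 1.645 (power 95%).
n = 2 × (3.605 × 193 / 198)² = 2 × 12.35 = 24.70
Round up: n = 25 per group.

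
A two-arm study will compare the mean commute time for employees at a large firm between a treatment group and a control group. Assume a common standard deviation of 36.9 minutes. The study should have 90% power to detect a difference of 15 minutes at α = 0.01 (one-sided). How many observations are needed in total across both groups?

For two equal groups, n per group = 2·((z_α + z_β)·σ/δ)².
z_α = 2.326; z_β = 1.282 (power 90%).
n = 2 × (3.608 × 36.9 / 15)² = 2 × 78.78 = 157.56
Round up: n = 158 per group.
Total across both groups: 2 × 158 = 316.

316 total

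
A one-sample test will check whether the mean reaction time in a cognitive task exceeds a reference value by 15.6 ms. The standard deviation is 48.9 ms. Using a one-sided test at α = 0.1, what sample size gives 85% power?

53

For a one-sample z-test, n = ((z_α + z_β)·σ/δ)².
z_α = 1.282 (one-sided α = 0.1); z_β = 1.036 (power 85% → β = 0.15).
n = (2.318 × 48.9 / 15.6)² = 52.80
Round up: n = 53.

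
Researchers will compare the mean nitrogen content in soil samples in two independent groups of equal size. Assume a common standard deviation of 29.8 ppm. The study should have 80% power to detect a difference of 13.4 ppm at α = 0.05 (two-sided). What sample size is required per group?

78 per group

For two equal groups, n per group = 2·((z_{α/2} + z_β)·σ/δ)².
z_{α/2} = 1.960; z_β = 0.842 (power 80%).
n = 2 × (2.802 × 29.8 / 13.4)² = 2 × 38.83 = 77.66
Round up: n = 78 per group.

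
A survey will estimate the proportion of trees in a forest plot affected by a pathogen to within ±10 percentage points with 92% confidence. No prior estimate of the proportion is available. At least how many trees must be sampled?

For a proportion with margin E = 0.1 at 92% confidence, z = 1.751.
With no prior estimate, use p = 0.5, which maximizes p(1−p) at 0.25.
n = 0.25 × (z/E)² = 0.25 × (1.751/0.1)² = 76.65
Round up: n = 77.

77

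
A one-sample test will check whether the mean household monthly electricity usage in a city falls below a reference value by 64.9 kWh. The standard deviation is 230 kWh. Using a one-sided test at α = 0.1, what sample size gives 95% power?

For a one-sample z-test, n = ((z_α + z_β)·σ/δ)².
z_α = 1.282 (one-sided α = 0.1); z_β = 1.645 (power 95% → β = 0.05).
n = (2.927 × 230 / 64.9)² = 107.60
Round up: n = 108.

108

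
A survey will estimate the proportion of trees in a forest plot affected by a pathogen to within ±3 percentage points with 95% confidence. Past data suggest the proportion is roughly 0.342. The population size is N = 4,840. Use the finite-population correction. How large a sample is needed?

802

For a proportion with margin E = 0.03 at 95% confidence, z = 1.960.
n = p̂(1−p̂)(z/E)² = 0.342 × 0.658 × (1.960/0.03)² = 960.55 — call this n₀.
Finite-population correction with N = 4,840: n = n₀ / (1 + (n₀−1)/N) = 960.55 / 1.198 = 801.79
Round up: n = 802.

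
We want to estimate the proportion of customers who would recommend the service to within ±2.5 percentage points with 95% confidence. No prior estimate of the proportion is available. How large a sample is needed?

1537

For a proportion with margin E = 0.025 at 95% confidence, z = 1.960.
With no prior estimate, use p = 0.5, which maximizes p(1−p) at 0.25.
n = 0.25 × (z/E)² = 0.25 × (1.960/0.025)² = 1536.64
Round up: n = 1537.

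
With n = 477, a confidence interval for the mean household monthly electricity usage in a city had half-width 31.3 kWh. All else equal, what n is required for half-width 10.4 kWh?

Margin of error scales as 1/√n, so n₂ = n₁·(E₁/E₂)².
n₂ = 477 × (31.3/10.4)² = 477 × 9.058 = 4320.67
Round up: n₂ = 4321.

4321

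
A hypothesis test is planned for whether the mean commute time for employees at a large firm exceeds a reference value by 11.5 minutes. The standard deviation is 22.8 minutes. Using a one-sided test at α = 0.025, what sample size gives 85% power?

For a one-sample z-test, n = ((z_α + z_β)·σ/δ)².
z_α = 1.960 (one-sided α = 0.025); z_β = 1.036 (power 85% → β = 0.15).
n = (2.996 × 22.8 / 11.5)² = 35.28
Round up: n = 36.

36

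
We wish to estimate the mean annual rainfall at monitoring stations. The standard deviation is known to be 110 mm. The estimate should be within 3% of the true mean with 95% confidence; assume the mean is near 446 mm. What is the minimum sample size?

n = 260

For a mean, the margin of error is E = z·σ/√n, so n = (zσ/E)².
At 95% confidence, z = 1.960.
E = 3% of 446 = 13.38 mm.
n = (1.960 × 110 / 13.38)² = 259.65
Round up: n = 260.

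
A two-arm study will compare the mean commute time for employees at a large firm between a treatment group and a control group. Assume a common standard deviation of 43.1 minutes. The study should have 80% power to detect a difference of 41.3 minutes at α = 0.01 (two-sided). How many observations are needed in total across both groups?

For two equal groups, n per group = 2·((z_{α/2} + z_β)·σ/δ)².
z_{α/2} = 2.576; z_β = 0.842 (power 80%).
n = 2 × (3.418 × 43.1 / 41.3)² = 2 × 12.72 = 25.44
Round up: n = 26 per group.
Total across both groups: 2 × 26 = 52.

52 total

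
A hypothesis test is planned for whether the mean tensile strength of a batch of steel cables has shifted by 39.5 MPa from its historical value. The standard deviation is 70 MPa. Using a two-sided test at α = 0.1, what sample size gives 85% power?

n = 23

For a one-sample z-test, n = ((z_{α/2} + z_β)·σ/δ)².
z_{α/2} = 1.645 (two-sided α = 0.1); z_β = 1.036 (power 85% → β = 0.15).
n = (2.681 × 70 / 39.5)² = 22.57
Round up: n = 23.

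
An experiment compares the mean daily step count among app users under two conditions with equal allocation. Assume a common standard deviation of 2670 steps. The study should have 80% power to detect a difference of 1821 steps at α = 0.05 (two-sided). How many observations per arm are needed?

For two equal groups, n per group = 2·((z_{α/2} + z_β)·σ/δ)².
z_{α/2} = 1.960; z_β = 0.842 (power 80%).
n = 2 × (2.802 × 2670 / 1821)² = 2 × 16.88 = 33.76
Round up: n = 34 per group.

34 per group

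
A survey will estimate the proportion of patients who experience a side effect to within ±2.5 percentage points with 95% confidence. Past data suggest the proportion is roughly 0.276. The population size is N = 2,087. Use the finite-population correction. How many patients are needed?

774

For a proportion with margin E = 0.025 at 95% confidence, z = 1.960.
n = p̂(1−p̂)(z/E)² = 0.276 × 0.724 × (1.960/0.025)² = 1228.23 — call this n₀.
Finite-population correction with N = 2,087: n = n₀ / (1 + (n₀−1)/N) = 1228.23 / 1.588 = 773.44
Round up: n = 774.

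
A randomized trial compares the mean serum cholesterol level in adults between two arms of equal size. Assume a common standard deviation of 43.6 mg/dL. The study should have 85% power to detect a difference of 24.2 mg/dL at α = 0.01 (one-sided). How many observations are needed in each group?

74 per group

For two equal groups, n per group = 2·((z_α + z_β)·σ/δ)².
z_α = 2.326; z_β = 1.036 (power 85%).
n = 2 × (3.362 × 43.6 / 24.2)² = 2 × 36.69 = 73.38
Round up: n = 74 per group.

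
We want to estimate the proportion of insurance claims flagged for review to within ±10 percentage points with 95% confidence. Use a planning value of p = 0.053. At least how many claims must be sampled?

For a proportion with margin E = 0.1 at 95% confidence, z = 1.960.
n = p̂(1−p̂)(z/E)² = 0.053 × 0.947 × (1.960/0.1)² = 19.28
Round up: n = 20.

n = 20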